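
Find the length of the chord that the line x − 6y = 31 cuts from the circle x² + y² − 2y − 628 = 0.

Substitute y = (−31 + x)/6:
37x² − 74x − 21275 = 0  ⟹  x² − 2x − 575 = 0
x = 25 or x = −23, giving (25, −1) and (−23, −9).
|(25, −1) − (−23, −9)| = √((48)² + (8)²) = 8√37.

8√37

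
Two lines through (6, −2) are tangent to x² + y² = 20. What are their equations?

Write the tangent as mx − y + (−2 − m·(6)) = 0 and set its distance from the centre to 2√5:
(−6m − (2))² = 20(m² + 1)
2m² + 3m − 2 = 0, so m = 1/2 or m = −2.
With m = 1/2: x − 2y = 10. With m = −2: 2x + y = 10.

x − 2y = 10 and 2x + y = 10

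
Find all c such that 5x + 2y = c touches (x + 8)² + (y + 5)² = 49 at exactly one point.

c = −50 ± 7√29

The line touches the circle iff its distance from (−8, −5) is 7:
|5·(−8) + 2·(−5) − c| / √29 = 7
|c − (−50)| = 7√29.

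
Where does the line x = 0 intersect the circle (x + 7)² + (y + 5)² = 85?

The line gives x = 0. Substituting into the circle:
y² + 10y − 11 = 0
y = 1 or y = −11, giving (0, 1) and (0, −11).

(0, −11) and (0, 1)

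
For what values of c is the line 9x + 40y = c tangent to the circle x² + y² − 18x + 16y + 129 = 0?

For a tangent, require d(centre, line) = r = 4.
|9·9 + 40·(−8) − c| / √1681 = 4
|c − (−239)| = 4·41, so c = −75 or c = −403.

c = −403 or c = −75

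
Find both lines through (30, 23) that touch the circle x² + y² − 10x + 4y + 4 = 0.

Let a tangent through (30, 23) have slope m. Its distance from (5, −2) must equal 5:
[m·(−25) − (−25)]² = 25(m² + 1)
12m² − 25m + 12 = 0, so m = 3/4 or m = 4/3.
Through (30, 23) these give 3x − 4y = −2 and 4x − 3y = 51.

3x − 4y = −2 and 4x − 3y = 51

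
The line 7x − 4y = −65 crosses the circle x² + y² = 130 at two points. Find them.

(−11, −3) and (−3, 11)

From the line, y = (65 + 7x)/4. Substituting:
65x² + 910x + 2145 = 0  ⟹  x² + 14x + 33 = 0
x = −3 or x = −11, giving (−3, 11) and (−11, −3).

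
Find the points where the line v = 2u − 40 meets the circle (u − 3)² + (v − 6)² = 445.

(14, −12) and (24, 8)

Substitute v = 2u − 40:
5u² − 190u + 1680 = 0  ⟹  u² − 38u + 336 = 0
u = 24 or u = 14, giving (24, 8) and (14, −12).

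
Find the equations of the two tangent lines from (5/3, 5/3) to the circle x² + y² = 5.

Write the tangent as mx − y + (5/3 − m·(5/3)) = 0 and set its distance from the centre to √5:
[m·(−5/3) − (−5/3)]² = 5(m² + 1)
2m² + 5m + 2 = 0, so m = −2 or m = −1/2.
Through (5/3, 5/3) these give 2x + y = 5 and x + 2y = 5.

2x + y = 5 and x + 2y = 5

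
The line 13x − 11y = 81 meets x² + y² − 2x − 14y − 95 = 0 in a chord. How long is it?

The distance from (1, 7) to the line is 145/√290, and r² = 145.
Half the chord is √(r² − d²) = √(145/2), so the full chord is √290.

√290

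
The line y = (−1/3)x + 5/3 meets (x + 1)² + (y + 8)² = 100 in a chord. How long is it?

Centre (−1, −8), r² = 100. Perpendicular distance d from centre to line = |−30| / √10 = 30/√10.
Half the chord is √(r² − d²) = √(10), so the full chord is 2√10.

2√10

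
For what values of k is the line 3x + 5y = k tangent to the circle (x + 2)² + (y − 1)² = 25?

k = −1 ± 5√34

The line touches the circle iff its distance from (−2, 1) is 5:
|3·(−2) + 5·1 − k| / √34 = 5
|k − (−1)| = 5√34.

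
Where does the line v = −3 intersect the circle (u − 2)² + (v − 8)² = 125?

From the line, v = −3. Substituting:
u² − 4u = 0
u = 4 or u = 0, giving (4, −3) and (0, −3).

(0, −3) and (4, −3)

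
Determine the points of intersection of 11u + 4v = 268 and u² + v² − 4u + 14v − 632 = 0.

(20, 12) and (28, −10)

Express v = (268 − 11u)/4 and substitute into the circle:
137u² − 6576u + 76720 = 0  ⟹  u² − 48u + 560 = 0
u = 28 or u = 20, giving (28, −10) and (20, 12).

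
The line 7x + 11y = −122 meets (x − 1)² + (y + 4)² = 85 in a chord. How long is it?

√170

From the line, y = (−122 − 7x)/11. Substituting:
170x² + 850x − 4080 = 0  ⟹  x² + 5x − 24 = 0
x = 3 or x = −8, giving (3, −13) and (−8, −6).
|(3, −13) − (−8, −6)| = √((11)² + (−7)²) = √170.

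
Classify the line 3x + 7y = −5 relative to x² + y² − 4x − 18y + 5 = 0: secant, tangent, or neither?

Centre (2, 9), r² = 80. Distance² from centre to line = (74)²/58 = 2738/29.
Since d² > r², the line lies outside the circle.

neither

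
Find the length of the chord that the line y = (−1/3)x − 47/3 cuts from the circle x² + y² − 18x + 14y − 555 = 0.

Substitute y = (−47 − x)/3:
10x² − 110x − 4760 = 0  ⟹  x² − 11x − 476 = 0
x = 28 or x = −17, giving (28, −25) and (−17, −10).
|(28, −25) − (−17, −10)| = √((45)² + (−15)²) = 15√10.

15√10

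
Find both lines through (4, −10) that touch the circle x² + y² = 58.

Let a tangent through (4, −10) have slope m. Its distance from (0, 0) must equal √58:
(−4m − (10))² = 58(m² + 1)
21m² − 40m − 21 = 0, so m = 7/3 or m = −3/7.
Through (4, −10) these give 7x − 3y = 58 and 3x + 7y = −58.

7x − 3y = 58 and 3x + 7y = −58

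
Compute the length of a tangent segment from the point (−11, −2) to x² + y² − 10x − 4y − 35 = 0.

4√13

Centre (5, 2), r² = 64. |PO|² = (−16)² + (−4)² = 272.
By the tangent–radius right angle, tangent length = √(|PO|² − r²) = √208 = 4√13.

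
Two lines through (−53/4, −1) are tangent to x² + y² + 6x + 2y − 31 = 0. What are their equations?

A line y − (−1) = m(x − (−53/4)) is tangent when its distance from (−3, −1) is √41:
[m·(41/4) − (0)]² = 41(m² + 1)
25m² − 16 = 0, so m = −4/5 or m = 4/5.
Through (−53/4, −1) these give 4x + 5y = −58 and 4x − 5y = −48.

4x + 5y = −58 and 4x − 5y = −48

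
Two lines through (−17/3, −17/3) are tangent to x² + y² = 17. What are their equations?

A line y − (−17/3) = m(x − (−17/3)) is tangent when its distance from (0, 0) is √17:
(17/3m − (17/3))² = 17(m² + 1)
4m² − 17m + 4 = 0, so m = 4 or m = 1/4.
Through (−17/3, −17/3) these give 4x − y = −17 and x − 4y = 17.

4x − y = −17 and x − 4y = 17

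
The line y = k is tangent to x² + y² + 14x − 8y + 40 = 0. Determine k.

The line touches the circle iff its distance from (−7, 4) is 5:
|0·(−7) + 1·4 − k| / √1 = 5
|k − (4)| = 5, so k = 9 or k = −1.

k = −1 or k = 9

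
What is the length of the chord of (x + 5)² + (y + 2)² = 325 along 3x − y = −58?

The distance from (−5, −2) to the line is 45/√10, and r² = 325.
Chord = 2√(r² − d²) = 2·√(245/2) = 7√10.

7√10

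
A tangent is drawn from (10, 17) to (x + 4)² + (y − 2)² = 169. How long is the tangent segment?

6√7

The centre is (−4, 2) and r = 13. The square of the distance from P to the centre is 196 + 225 = 421.
By the tangent–radius right angle, tangent length = √(|PO|² − r²) = √252 = 6√7.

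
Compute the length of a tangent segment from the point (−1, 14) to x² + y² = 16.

√181

With centre O = (0, 0), |OP|² = 197 and r² = 16.
By the tangent–radius right angle, tangent length = √(|PO|² − r²) = √181.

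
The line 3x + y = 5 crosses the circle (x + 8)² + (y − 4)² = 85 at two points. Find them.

Express y = −3x + 5 and substitute into the circle:
10x² + 10x − 20 = 0  ⟹  x² + x − 2 = 0
x = 1 or x = −2, giving (1, 2) and (−2, 11).

(−2, 11) and (1, 2)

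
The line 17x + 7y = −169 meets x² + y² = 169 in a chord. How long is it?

The distance from (0, 0) to the line is 169/√338, and r² = 169.
Chord = 2√(r² − d²) = 2·√(169/2) = 13√2.

13√2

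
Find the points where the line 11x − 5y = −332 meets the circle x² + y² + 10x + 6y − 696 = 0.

Express y = (332 + 11x)/5 and substitute into the circle:
146x² + 7884x + 102784 = 0  ⟹  x² + 54x + 704 = 0
x = −22 or x = −32, giving (−22, 18) and (−32, −4).

(−32, −4) and (−22, 18)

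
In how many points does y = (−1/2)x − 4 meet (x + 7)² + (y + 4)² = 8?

d² = (1·(−7) + 2·(−4) − (−8))²/5 = 49/5; r² = 8.
Since d² > r², the line lies outside the circle.

0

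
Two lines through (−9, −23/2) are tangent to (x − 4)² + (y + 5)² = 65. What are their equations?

x + 8y = −101 and 7x − 4y = −17

A line y − (−23/2) = m(x − (−9)) is tangent when its distance from (4, −5) is √65:
(13m − (13/2))² = 65(m² + 1)
32m² − 52m − 7 = 0, so m = −1/8 or m = 7/4.
Through (−9, −23/2) these give x + 8y = −101 and 7x − 4y = −17.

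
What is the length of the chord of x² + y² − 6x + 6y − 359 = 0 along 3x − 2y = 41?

10√13

Express y = (−41 + 3x)/2 and substitute into the circle:
13x² − 234x − 247 = 0  ⟹  x² − 18x − 19 = 0
x = 19 or x = −1, giving (19, 8) and (−1, −22).
Chord length = distance between (19, 8) and (−1, −22) = √1300 = 10√13.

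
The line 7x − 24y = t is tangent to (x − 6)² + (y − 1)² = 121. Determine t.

For a tangent, require d(centre, line) = r = 11.
|7·6 − 24·1 − t| / √625 = 11
|t − (18)| = 11·25, so t = 293 or t = −257.

t = −257 or t = 293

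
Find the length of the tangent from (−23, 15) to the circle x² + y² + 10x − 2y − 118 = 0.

With centre O = (−5, 1), |OP|² = 520 and r² = 144.
By the tangent–radius right angle, tangent length = √(|PO|² − r²) = √376 = 2√94.

2√94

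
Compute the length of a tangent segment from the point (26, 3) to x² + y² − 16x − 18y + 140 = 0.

√355

Centre (8, 9), r² = 5. |PO|² = (18)² + (−6)² = 360.
The tangent meets the radius at right angles, so tangent² = |PO|² − r² = 360 − 5 = 355.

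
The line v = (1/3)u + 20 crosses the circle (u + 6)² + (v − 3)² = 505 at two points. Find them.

From the line, v = (60 + u)/3. Substituting:
10u² + 210u − 1620 = 0  ⟹  u² + 21u − 162 = 0
u = 6 or u = −27, giving (6, 22) and (−27, 11).

(−27, 11) and (6, 22)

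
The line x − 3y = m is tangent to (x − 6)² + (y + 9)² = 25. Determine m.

m = 33 ± 5√10

Tangency holds when the distance from the centre (6, −9) to the line equals the radius 5:
|1·6 − 3·(−9) − m| / √10 = 5
|m − (33)| = 5√10.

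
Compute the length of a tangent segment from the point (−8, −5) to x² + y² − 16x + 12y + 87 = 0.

The centre is (8, −6) and r = √13. The square of the distance from P to the centre is 256 + 1 = 257.
The tangent meets the radius at right angles, so tangent² = |PO|² − r² = 257 − 13 = 244.

2√61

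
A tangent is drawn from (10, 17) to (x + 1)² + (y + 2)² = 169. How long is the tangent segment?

√313

Centre (−1, −2), r² = 169. |PO|² = (11)² + (19)² = 482.
The tangent meets the radius at right angles, so tangent² = |PO|² − r² = 482 − 169 = 313.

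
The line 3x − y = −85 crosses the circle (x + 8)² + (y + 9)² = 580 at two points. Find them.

(−32, −11) and (−26, 7)

From the line, y = 3x + 85. Substituting:
10x² + 580x + 8320 = 0  ⟹  x² + 58x + 832 = 0
x = −26 or x = −32, giving (−26, 7) and (−32, −11).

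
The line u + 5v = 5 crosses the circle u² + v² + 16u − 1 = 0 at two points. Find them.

(−15, 4) and (0, 1)

Express v = (5 − u)/5 and substitute into the circle:
26u² + 390u = 0  ⟹  u² + 15u = 0
u = 0 or u = −15, giving (0, 1) and (−15, 4).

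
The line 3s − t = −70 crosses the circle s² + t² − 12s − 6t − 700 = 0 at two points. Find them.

(−21, 7) and (−18, 16)

From the line, t = 3s + 70. Substituting:
10s² + 390s + 3780 = 0  ⟹  s² + 39s + 378 = 0
s = −18 or s = −21, giving (−18, 16) and (−21, 7).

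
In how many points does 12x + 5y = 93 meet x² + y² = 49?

0

Substituting the line into the circle gives 169x² − 2232x + 7424 = 0.
Δ = 4981824 − 5018624 = −36800.
No real roots: the line does not meet the circle.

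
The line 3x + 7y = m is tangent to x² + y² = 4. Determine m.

Tangency holds when the distance from the centre (0, 0) to the line equals the radius 2:
|3·0 + 7·0 − m| / √58 = 2
|m| = 2√58.

m = ±2√58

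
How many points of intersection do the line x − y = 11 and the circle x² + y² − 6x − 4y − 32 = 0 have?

Centre (3, 2), r² = 45. Distance² from centre to line = (−10)²/2 = 50.
Since d² > r², the line lies outside the circle.

0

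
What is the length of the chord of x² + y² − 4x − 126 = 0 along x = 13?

6

The line gives x = 13. Substituting into the circle:
y² − 9 = 0
y = 3 or y = −3, giving (13, 3) and (13, −3).
Chord length = distance between (13, 3) and (13, −3) = √36 = 6.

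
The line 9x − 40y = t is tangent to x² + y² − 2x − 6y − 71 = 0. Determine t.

The line touches the circle iff its distance from (1, 3) is 9:
|9·1 − 40·3 − t| / √1681 = 9
|t − (−111)| = 9·41, so t = 258 or t = −480.

t = −480 or t = 258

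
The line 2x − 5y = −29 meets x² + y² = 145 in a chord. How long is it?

4√29

From the line, y = (29 + 2x)/5. Substituting:
29x² + 116x − 2784 = 0  ⟹  x² + 4x − 96 = 0
x = 8 or x = −12, giving (8, 9) and (−12, 1).
Chord length = distance between (8, 9) and (−12, 1) = √464 = 4√29.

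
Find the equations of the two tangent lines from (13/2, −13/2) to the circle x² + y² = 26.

Let a tangent through (13/2, −13/2) have slope m. Its distance from (0, 0) must equal √26:
(−13/2m − (13/2))² = 26(m² + 1)
5m² + 26m + 5 = 0, so m = −5 or m = −1/5.
Through (13/2, −13/2) these give 5x + y = 26 and x + 5y = −26.

5x + y = 26 and x + 5y = −26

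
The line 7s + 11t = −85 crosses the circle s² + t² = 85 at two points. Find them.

(−9, −2) and (2, −9)

From the line, t = (−85 − 7s)/11. Substituting:
170s² + 1190s − 3060 = 0  ⟹  s² + 7s − 18 = 0
s = 2 or s = −9, giving (2, −9) and (−9, −2).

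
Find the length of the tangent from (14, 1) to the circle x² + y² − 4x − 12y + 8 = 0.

√137

With centre O = (2, 6), |OP|² = 169 and r² = 32.
Power of the point: PT² = |PO|² − r² = 137, so PT = √137.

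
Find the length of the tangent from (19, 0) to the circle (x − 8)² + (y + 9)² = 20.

√182

With centre O = (8, −9), |OP|² = 202 and r² = 20.
By the tangent–radius right angle, tangent length = √(|PO|² − r²) = √182.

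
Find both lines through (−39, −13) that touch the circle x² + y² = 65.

4x − 7y = −65 and x − 8y = 65

Let a tangent through (−39, −13) have slope m. Its distance from (0, 0) must equal √65:
[m·(39) − (13)]² = 65(m² + 1)
56m² − 39m + 4 = 0, so m = 4/7 or m = 1/8.
With m = 4/7: 4x − 7y = −65. With m = 1/8: x − 8y = 65.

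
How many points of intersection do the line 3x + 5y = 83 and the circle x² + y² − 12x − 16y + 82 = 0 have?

0

Substituting the line into the circle gives 34x² − 558x + 2299 = 0.
Discriminant = (−558)² − 4·34·(2299) = −1300 < 0.
No real roots: the line does not meet the circle.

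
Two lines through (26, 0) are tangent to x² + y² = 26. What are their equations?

Let a tangent through (26, 0) have slope m. Its distance from (0, 0) must equal √26:
(−26m − (0))² = 26(m² + 1)
25m² − 1 = 0, so m = −1/5 or m = 1/5.
Through (26, 0) these give x + 5y = 26 and x − 5y = 26.

x + 5y = 26 and x − 5y = 26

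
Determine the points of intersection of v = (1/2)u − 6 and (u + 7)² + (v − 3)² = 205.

(−10, −11) and (6, −3)

From the line, v = (−12 + u)/2. Substituting:
5u² + 20u − 300 = 0  ⟹  u² + 4u − 60 = 0
u = 6 or u = −10, giving (6, −3) and (−10, −11).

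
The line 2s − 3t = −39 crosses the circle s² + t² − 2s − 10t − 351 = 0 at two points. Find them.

(−18, 1) and (12, 21)

Express t = (39 + 2s)/3 and substitute into the circle:
13s² + 78s − 2808 = 0  ⟹  s² + 6s − 216 = 0
s = 12 or s = −18, giving (12, 21) and (−18, 1).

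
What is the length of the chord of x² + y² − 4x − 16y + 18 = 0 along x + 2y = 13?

6√5

Substitute y = (13 − x)/2:
5x² − 10x − 175 = 0  ⟹  x² − 2x − 35 = 0
x = 7 or x = −5, giving (7, 3) and (−5, 9).
Chord length = distance between (7, 3) and (−5, 9) = √180 = 6√5.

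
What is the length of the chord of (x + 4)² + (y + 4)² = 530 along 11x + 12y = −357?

2√265

The distance from (−4, −4) to the line is 265/√265, and r² = 530.
Half the chord is √(r² − d²) = √(265), so the full chord is 2√265.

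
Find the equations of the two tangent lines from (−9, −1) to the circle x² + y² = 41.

A line y − (−1) = m(x − (−9)) is tangent when its distance from (0, 0) is √41:
[m·(9) − (1)]² = 41(m² + 1)
20m² − 9m − 20 = 0, so m = 5/4 or m = −4/5.
With m = 5/4: 5x − 4y = −41. With m = −4/5: 4x + 5y = −41.

5x − 4y = −41 and 4x + 5y = −41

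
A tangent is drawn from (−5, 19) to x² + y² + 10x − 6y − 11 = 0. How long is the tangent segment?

√211

With centre O = (−5, 3), |OP|² = 256 and r² = 45.
Power of the point: PT² = |PO|² − r² = 211, so PT = √211.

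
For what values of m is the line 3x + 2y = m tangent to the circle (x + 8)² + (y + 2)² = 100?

m = −28 ± 10√13

For a tangent, require d(centre, line) = r = 10.
|3·(−8) + 2·(−2) − m| / √13 = 10
|m − (−28)| = 10√13.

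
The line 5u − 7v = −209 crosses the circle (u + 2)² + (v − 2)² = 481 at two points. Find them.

(−18, 17) and (−11, 22)

From the line, v = (209 + 5u)/7. Substituting:
74u² + 2146u + 14652 = 0  ⟹  u² + 29u + 198 = 0
u = −11 or u = −18, giving (−11, 22) and (−18, 17).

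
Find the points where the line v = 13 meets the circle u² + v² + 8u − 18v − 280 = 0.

(−23, 13) and (15, 13)

From the line, v = 13. Substituting:
u² + 8u − 345 = 0
u = 15 or u = −23, giving (15, 13) and (−23, 13).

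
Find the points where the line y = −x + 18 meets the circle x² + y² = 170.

(7, 11) and (11, 7)

Substitute y = −x + 18:
2x² − 36x + 154 = 0  ⟹  x² − 18x + 77 = 0
x = 11 or x = 7, giving (11, 7) and (7, 11).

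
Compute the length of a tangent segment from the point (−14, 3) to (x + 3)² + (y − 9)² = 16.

√141

The centre is (−3, 9) and r = 4. The square of the distance from P to the centre is 121 + 36 = 157.
Power of the point: PT² = |PO|² − r² = 141, so PT = √141.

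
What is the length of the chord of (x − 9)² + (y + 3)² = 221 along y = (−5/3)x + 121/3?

Centre (9, −3), r² = 221. Perpendicular distance d from centre to line = |−85| / √34 = 85/√34.
Half the chord is √(r² − d²) = √(17/2), so the full chord is √34.

√34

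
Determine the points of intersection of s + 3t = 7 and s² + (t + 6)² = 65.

Express t = (7 − s)/3 and substitute into the circle:
10s² − 50s + 40 = 0  ⟹  s² − 5s + 4 = 0
s = 4 or s = 1, giving (4, 1) and (1, 2).

(1, 2) and (4, 1)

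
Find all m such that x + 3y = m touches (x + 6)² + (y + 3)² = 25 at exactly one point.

Tangency holds when the distance from the centre (−6, −3) to the line equals the radius 5:
|1·(−6) + 3·(−3) − m| / √10 = 5
|m − (−15)| = 5√10.

m = −15 ± 5√10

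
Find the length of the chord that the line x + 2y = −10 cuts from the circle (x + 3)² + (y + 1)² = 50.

The distance from (−3, −1) to the line is 5/√5, and r² = 50.
Chord = 2√(r² − d²) = 2·√(45) = 6√5.

6√5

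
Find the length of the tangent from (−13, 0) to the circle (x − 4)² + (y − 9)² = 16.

Centre (4, 9), r² = 16. |PO|² = (−17)² + (−9)² = 370.
Power of the point: PT² = |PO|² − r² = 354, so PT = √354.

√354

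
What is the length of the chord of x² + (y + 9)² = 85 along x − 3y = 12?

5√10

From the line, y = (−12 + x)/3. Substituting:
10x² + 30x − 540 = 0  ⟹  x² + 3x − 54 = 0
x = 6 or x = −9, giving (6, −2) and (−9, −7).
Chord length = distance between (6, −2) and (−9, −7) = √250 = 5√10.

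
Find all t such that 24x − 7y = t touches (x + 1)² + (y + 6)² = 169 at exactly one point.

For a tangent, require d(centre, line) = r = 13.
|24·(−1) − 7·(−6) − t| / √625 = 13
|t − (18)| = 13·25, so t = 343 or t = −307.

t = −307 or t = 343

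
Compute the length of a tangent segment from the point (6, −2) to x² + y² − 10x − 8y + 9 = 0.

√5

The centre is (5, 4) and r = 4√2. The square of the distance from P to the centre is 1 + 36 = 37.
Power of the point: PT² = |PO|² − r² = 5, so PT = √5.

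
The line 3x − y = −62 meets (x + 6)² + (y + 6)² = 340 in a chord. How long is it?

6√10

Substitute y = 3x + 62:
10x² + 420x + 4320 = 0  ⟹  x² + 42x + 432 = 0
x = −18 or x = −24, giving (−18, 8) and (−24, −10).
|(−18, 8) − (−24, −10)| = √((6)² + (18)²) = 6√10.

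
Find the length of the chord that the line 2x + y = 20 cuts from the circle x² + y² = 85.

The distance from (0, 0) to the line is 20/√5, and r² = 85.
Chord = 2√(r² − d²) = 2·√(5) = 2√5.

2√5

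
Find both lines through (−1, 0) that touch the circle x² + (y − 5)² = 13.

Write the tangent as mx − y + (0 − m·(−1)) = 0 and set its distance from the centre to √13:
[m·(1) − (5)]² = 13(m² + 1)
6m² + 5m − 6 = 0, so m = −3/2 or m = 2/3.
Through (−1, 0) these give 3x + 2y = −3 and 2x − 3y = −2.

3x + 2y = −3 and 2x − 3y = −2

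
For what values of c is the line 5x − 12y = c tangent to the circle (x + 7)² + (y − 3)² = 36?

The line touches the circle iff its distance from (−7, 3) is 6:
|5·(−7) − 12·3 − c| / √169 = 6
|c − (−71)| = 6·13, so c = 7 or c = −149.

c = −149 or c = 7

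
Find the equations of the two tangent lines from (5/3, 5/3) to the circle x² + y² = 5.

x + 2y = 5 and 2x + y = 5

Let a tangent through (5/3, 5/3) have slope m. Its distance from (0, 0) must equal √5:
(−5/3m − (−5/3))² = 5(m² + 1)
2m² + 5m + 2 = 0, so m = −1/2 or m = −2.
Through (5/3, 5/3) these give x + 2y = 5 and 2x + y = 5.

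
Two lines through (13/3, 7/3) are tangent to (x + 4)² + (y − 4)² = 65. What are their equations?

A line y − (7/3) = m(x − (13/3)) is tangent when its distance from (−4, 4) is √65:
(−25/3m − (5/3))² = 65(m² + 1)
4m² + 25m − 56 = 0, so m = 7/4 or m = −8.
Through (13/3, 7/3) these give 7x − 4y = 21 and 8x + y = 37.

7x − 4y = 21 and 8x + y = 37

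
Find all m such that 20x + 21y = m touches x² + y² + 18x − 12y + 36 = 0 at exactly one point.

Tangency holds when the distance from the centre (−9, 6) to the line equals the radius 9:
|20·(−9) + 21·6 − m| / √841 = 9
|m − (−54)| = 9·29, so m = 207 or m = −315.

m = −315 or m = 207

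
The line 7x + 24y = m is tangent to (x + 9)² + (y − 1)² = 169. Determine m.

m = −364 or m = 286

The line touches the circle iff its distance from (−9, 1) is 13:
|7·(−9) + 24·1 − m| / √625 = 13
|m − (−39)| = 13·25, so m = 286 or m = −364.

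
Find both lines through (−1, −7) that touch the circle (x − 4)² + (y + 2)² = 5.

Let a tangent through (−1, −7) have slope m. Its distance from (4, −2) must equal √5:
(5m − (5))² = 5(m² + 1)
2m² − 5m + 2 = 0, so m = 2 or m = 1/2.
With m = 2: 2x − y = 5. With m = 1/2: x − 2y = 13.

2x − y = 5 and x − 2y = 13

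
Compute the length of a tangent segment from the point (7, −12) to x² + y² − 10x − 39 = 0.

With centre O = (5, 0), |OP|² = 148 and r² = 64.
The tangent meets the radius at right angles, so tangent² = |PO|² − r² = 148 − 64 = 84.

2√21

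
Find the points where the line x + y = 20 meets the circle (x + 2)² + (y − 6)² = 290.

From the line, y = −x + 20. Substituting:
2x² − 24x − 90 = 0  ⟹  x² − 12x − 45 = 0
x = 15 or x = −3, giving (15, 5) and (−3, 23).

(−3, 23) and (15, 5)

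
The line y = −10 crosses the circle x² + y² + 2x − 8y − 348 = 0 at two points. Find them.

(−14, −10) and (12, −10)

From the line, y = −10. Substituting:
x² + 2x − 168 = 0
x = 12 or x = −14, giving (12, −10) and (−14, −10).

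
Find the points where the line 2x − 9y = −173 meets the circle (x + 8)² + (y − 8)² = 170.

(−19, 15) and (−1, 19)

Substitute y = (173 + 2x)/9:
85x² + 1700x + 1615 = 0  ⟹  x² + 20x + 19 = 0
x = −1 or x = −19, giving (−1, 19) and (−19, 15).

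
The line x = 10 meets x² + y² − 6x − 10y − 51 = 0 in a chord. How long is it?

12

Centre (3, 5), r² = 85. Perpendicular distance d from centre to line = |−7| / √1 = 7.
Half the chord is √(r² − d²) = √(36), so the full chord is 12.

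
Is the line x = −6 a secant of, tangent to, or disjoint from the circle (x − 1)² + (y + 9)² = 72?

Centre (1, −9), r² = 72. Distance² from centre to line = (7)² = 49.
Since d² < r², the line cuts the circle twice.

secant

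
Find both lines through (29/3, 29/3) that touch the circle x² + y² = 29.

Let a tangent through (29/3, 29/3) have slope m. Its distance from (0, 0) must equal √29:
[m·(−29/3) − (−29/3)]² = 29(m² + 1)
10m² − 29m + 10 = 0, so m = 2/5 or m = 5/2.
Through (29/3, 29/3) these give 2x − 5y = −29 and 5x − 2y = 29.

2x − 5y = −29 and 5x − 2y = 29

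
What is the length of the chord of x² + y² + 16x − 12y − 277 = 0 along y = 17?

32

From the line, y = 17. Substituting:
x² + 16x − 192 = 0
x = 8 or x = −24, giving (8, 17) and (−24, 17).
Chord length = distance between (8, 17) and (−24, 17) = √1024 = 32.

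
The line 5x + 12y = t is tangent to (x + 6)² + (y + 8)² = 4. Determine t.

t = −152 or t = −100

Tangency holds when the distance from the centre (−6, −8) to the line equals the radius 2:
|5·(−6) + 12·(−8) − t| / √169 = 2
|t − (−126)| = 2·13, so t = −100 or t = −152.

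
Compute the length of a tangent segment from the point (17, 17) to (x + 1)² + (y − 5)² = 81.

3√43

The centre is (−1, 5) and r = 9. The square of the distance from P to the centre is 324 + 144 = 468.
The tangent meets the radius at right angles, so tangent² = |PO|² − r² = 468 − 81 = 387.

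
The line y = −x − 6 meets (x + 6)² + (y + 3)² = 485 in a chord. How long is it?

31√2

From the line, y = −x − 6. Substituting:
2x² + 18x − 440 = 0  ⟹  x² + 9x − 220 = 0
x = 11 or x = −20, giving (11, −17) and (−20, 14).
Chord length = distance between (11, −17) and (−20, 14) = √1922 = 31√2.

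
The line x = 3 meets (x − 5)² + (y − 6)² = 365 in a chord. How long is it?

The line gives x = 3. Substituting into the circle:
y² − 12y − 325 = 0
y = 25 or y = −13, giving (3, 25) and (3, −13).
|(3, 25) − (3, −13)| = √((0)² + (38)²) = 38.

38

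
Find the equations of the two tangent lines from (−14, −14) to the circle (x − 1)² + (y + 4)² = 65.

x − 8y = 98 and 7x − 4y = −42

A line y − (−14) = m(x − (−14)) is tangent when its distance from (1, −4) is √65:
[m·(15) − (10)]² = 65(m² + 1)
32m² − 60m + 7 = 0, so m = 1/8 or m = 7/4.
With m = 1/8: x − 8y = 98. With m = 7/4: 7x − 4y = −42.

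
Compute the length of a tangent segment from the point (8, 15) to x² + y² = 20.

√269

Centre (0, 0), r² = 20. |PO|² = (8)² + (15)² = 289.
The tangent meets the radius at right angles, so tangent² = |PO|² − r² = 289 − 20 = 269.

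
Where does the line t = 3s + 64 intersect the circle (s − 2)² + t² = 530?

(−21, 1) and (−17, 13)

Express t = 3s + 64 and substitute into the circle:
10s² + 380s + 3570 = 0  ⟹  s² + 38s + 357 = 0
s = −17 or s = −21, giving (−17, 13) and (−21, 1).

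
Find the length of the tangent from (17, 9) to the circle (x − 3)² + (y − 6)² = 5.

10√2

Centre (3, 6), r² = 5. |PO|² = (14)² + (3)² = 205.
By the tangent–radius right angle, tangent length = √(|PO|² − r²) = √200 = 10√2.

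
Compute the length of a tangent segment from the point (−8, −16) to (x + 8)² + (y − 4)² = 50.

With centre O = (−8, 4), |OP|² = 400 and r² = 50.
By the tangent–radius right angle, tangent length = √(|PO|² − r²) = √350 = 5√14.

5√14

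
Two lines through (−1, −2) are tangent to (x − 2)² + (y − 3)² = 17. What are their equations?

x − 4y = 7 and 4x + y = −6

Write the tangent as mx − y + (−2 − m·(−1)) = 0 and set its distance from the centre to √17:
[m·(3) − (5)]² = 17(m² + 1)
4m² + 15m − 4 = 0, so m = 1/4 or m = −4.
With m = 1/4: x − 4y = 7. With m = −4: 4x + y = −6.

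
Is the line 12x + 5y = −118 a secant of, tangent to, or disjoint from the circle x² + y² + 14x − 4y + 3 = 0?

Substituting the line into the circle gives 169x² + 3422x + 16359 = 0.
Δ = 11710084 − 11058684 = 651400.
Two real roots: the line is a secant.

secant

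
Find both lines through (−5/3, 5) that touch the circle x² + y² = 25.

3x − 4y = −25 and y = 5

A line y − (5) = m(x − (−5/3)) is tangent when its distance from (0, 0) is 5:
[m·(5/3) − (−5)]² = 25(m² + 1)
4m² − 3m = 0, so m = 3/4 or m = 0.
Through (−5/3, 5) these give 3x − 4y = −25 and y = 5.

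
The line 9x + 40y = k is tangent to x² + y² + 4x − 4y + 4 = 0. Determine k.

k = −20 or k = 144

Tangency holds when the distance from the centre (−2, 2) to the line equals the radius 2:
|9·(−2) + 40·2 − k| / √1681 = 2
|k − (62)| = 2·41, so k = 144 or k = −20.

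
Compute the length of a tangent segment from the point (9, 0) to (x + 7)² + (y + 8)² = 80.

4√15

Centre (−7, −8), r² = 80. |PO|² = (16)² + (8)² = 320.
The tangent meets the radius at right angles, so tangent² = |PO|² − r² = 320 − 80 = 240.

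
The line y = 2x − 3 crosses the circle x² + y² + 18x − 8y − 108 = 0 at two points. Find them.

(−3, −9) and (5, 7)

Substitute y = 2x − 3:
5x² − 10x − 75 = 0  ⟹  x² − 2x − 15 = 0
x = 5 or x = −3, giving (5, 7) and (−3, −9).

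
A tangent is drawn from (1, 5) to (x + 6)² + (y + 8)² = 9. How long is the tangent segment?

The centre is (−6, −8) and r = 3. The square of the distance from P to the centre is 49 + 169 = 218.
The tangent meets the radius at right angles, so tangent² = |PO|² − r² = 218 − 9 = 209.

√209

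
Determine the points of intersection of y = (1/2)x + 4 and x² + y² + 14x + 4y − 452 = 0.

(−28, −10) and (12, 10)

Express y = (8 + x)/2 and substitute into the circle:
5x² + 80x − 1680 = 0  ⟹  x² + 16x − 336 = 0
x = 12 or x = −28, giving (12, 10) and (−28, −10).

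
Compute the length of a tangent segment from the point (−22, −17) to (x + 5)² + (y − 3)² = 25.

With centre O = (−5, 3), |OP|² = 689 and r² = 25.
The tangent meets the radius at right angles, so tangent² = |PO|² − r² = 689 − 25 = 664.

2√166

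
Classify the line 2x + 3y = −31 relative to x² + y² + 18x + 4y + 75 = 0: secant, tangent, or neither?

secant

Centre (−9, −2), r² = 10. Distance² from centre to line = (7)²/13 = 49/13.
Since d² < r², the line cuts the circle twice.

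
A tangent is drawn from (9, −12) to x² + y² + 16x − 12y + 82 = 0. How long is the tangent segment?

The centre is (−8, 6) and r = 3√2. The square of the distance from P to the centre is 289 + 324 = 613.
By the tangent–radius right angle, tangent length = √(|PO|² − r²) = √595.

√595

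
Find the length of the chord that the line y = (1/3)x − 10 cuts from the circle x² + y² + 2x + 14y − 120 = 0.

The distance from (−1, −7) to the line is 10/√10, and r² = 170.
Chord = 2√(r² − d²) = 2·√(160) = 8√10.

8√10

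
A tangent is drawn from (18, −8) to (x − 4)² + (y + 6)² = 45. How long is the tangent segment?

Centre (4, −6), r² = 45. |PO|² = (14)² + (−2)² = 200.
Power of the point: PT² = |PO|² − r² = 155, so PT = √155.

√155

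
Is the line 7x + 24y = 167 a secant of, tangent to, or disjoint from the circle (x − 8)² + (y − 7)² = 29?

secant

Substituting the line into the circle gives 625x² − 9202x + 20161 = 0.
Δ = 84676804 − 50402500 = 34274304.
Two real roots: the line is a secant.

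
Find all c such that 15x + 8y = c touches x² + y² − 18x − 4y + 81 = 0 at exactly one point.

The line touches the circle iff its distance from (9, 2) is 2:
|15·9 + 8·2 − c| / √289 = 2
|c − (151)| = 2·17, so c = 185 or c = 117.

c = 117 or c = 185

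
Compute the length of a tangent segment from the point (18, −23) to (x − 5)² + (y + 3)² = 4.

√565

With centre O = (5, −3), |OP|² = 569 and r² = 4.
Power of the point: PT² = |PO|² − r² = 565, so PT = √565.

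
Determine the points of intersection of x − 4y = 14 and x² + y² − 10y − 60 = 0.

Substitute y = (−14 + x)/4:
17x² − 68x − 204 = 0  ⟹  x² − 4x − 12 = 0
x = 6 or x = −2, giving (6, −2) and (−2, −4).

(−2, −4) and (6, −2)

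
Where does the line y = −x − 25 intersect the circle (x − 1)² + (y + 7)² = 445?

(−20, −5) and (3, −28)

From the line, y = −x − 25. Substituting:
2x² + 34x − 120 = 0  ⟹  x² + 17x − 60 = 0
x = 3 or x = −20, giving (3, −28) and (−20, −5).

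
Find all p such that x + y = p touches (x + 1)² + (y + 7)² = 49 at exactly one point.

p = −8 ± 7√2

The line touches the circle iff its distance from (−1, −7) is 7:
|1·(−1) + 1·(−7) − p| / √2 = 7
|p − (−8)| = 7√2.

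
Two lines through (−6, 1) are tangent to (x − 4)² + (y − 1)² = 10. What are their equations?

x + 3y = −3 and x − 3y = −9

Write the tangent as mx − y + (1 − m·(−6)) = 0 and set its distance from the centre to √10:
[m·(10) − (0)]² = 10(m² + 1)
9m² − 1 = 0, so m = −1/3 or m = 1/3.
Through (−6, 1) these give x + 3y = −3 and x − 3y = −9.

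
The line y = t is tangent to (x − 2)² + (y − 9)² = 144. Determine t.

t = −3 or t = 21

For a tangent, require d(centre, line) = r = 12.
|0·2 + 1·9 − t| / √1 = 12
|t − (9)| = 12, so t = 21 or t = −3.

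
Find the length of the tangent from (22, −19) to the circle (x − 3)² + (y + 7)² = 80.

The centre is (3, −7) and r = 4√5. The square of the distance from P to the centre is 361 + 144 = 505.
The tangent meets the radius at right angles, so tangent² = |PO|² − r² = 505 − 80 = 425.

5√17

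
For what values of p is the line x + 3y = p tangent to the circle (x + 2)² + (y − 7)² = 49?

p = 19 ± 7√10

The line touches the circle iff its distance from (−2, 7) is 7:
|1·(−2) + 3·7 − p| / √10 = 7
|p − (19)| = 7√10.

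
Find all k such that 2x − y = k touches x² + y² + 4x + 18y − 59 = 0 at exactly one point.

The line touches the circle iff its distance from (−2, −9) is 12:
|2·(−2) − 1·(−9) − k| / √5 = 12
|k − (5)| = 12√5.

k = 5 ± 12√5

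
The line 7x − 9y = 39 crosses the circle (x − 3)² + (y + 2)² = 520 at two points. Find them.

(−15, −16) and (21, 12)

Express y = (−39 + 7x)/9 and substitute into the circle:
130x² − 780x − 40950 = 0  ⟹  x² − 6x − 315 = 0
x = 21 or x = −15, giving (21, 12) and (−15, −16).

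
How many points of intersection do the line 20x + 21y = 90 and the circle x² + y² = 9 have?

d² = (20·0 + 21·0 − (90))²/841 = 8100/841; r² = 9.
Since d² > r², the line lies outside the circle.

0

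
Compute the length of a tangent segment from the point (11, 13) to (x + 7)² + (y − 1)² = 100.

The centre is (−7, 1) and r = 10. The square of the distance from P to the centre is 324 + 144 = 468.
The tangent meets the radius at right angles, so tangent² = |PO|² − r² = 468 − 100 = 368.

4√23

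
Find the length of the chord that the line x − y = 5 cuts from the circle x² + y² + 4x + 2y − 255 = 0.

From the line, y = x − 5. Substituting:
2x² − 4x − 240 = 0  ⟹  x² − 2x − 120 = 0
x = 12 or x = −10, giving (12, 7) and (−10, −15).
|(12, 7) − (−10, −15)| = √((22)² + (22)²) = 22√2.

22√2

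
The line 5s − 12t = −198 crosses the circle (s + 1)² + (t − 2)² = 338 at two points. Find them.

(−18, 9) and (6, 19)

Express t = (198 + 5s)/12 and substitute into the circle:
169s² + 2028s − 18252 = 0  ⟹  s² + 12s − 108 = 0
s = 6 or s = −18, giving (6, 19) and (−18, 9).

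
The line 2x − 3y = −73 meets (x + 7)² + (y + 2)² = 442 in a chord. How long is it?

Substitute y = (73 + 2x)/3:
13x² + 442x + 2704 = 0  ⟹  x² + 34x + 208 = 0
x = −8 or x = −26, giving (−8, 19) and (−26, 7).
|(−8, 19) − (−26, 7)| = √((18)² + (12)²) = 6√13.

6√13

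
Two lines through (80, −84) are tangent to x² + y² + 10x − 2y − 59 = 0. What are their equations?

6x + 7y = −108 and 7x + 6y = 56

A line y − (−84) = m(x − (80)) is tangent when its distance from (−5, 1) is √85:
(−85m − (85))² = 85(m² + 1)
42m² + 85m + 42 = 0, so m = −6/7 or m = −7/6.
Through (80, −84) these give 6x + 7y = −108 and 7x + 6y = 56.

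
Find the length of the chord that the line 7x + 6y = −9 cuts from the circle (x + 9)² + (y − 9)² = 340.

4√85

The distance from (−9, 9) to the line is 0/√85, and r² = 340.
Half the chord is √(r² − d²) = √(340), so the full chord is 4√85.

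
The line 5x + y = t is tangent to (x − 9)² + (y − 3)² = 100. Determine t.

t = 48 ± 10√26

For a tangent, require d(centre, line) = r = 10.
|5·9 + 1·3 − t| / √26 = 10
|t − (48)| = 10√26.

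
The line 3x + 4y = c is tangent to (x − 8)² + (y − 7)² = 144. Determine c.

c = −8 or c = 112

The line touches the circle iff its distance from (8, 7) is 12:
|3·8 + 4·7 − c| / √25 = 12
|c − (52)| = 12·5, so c = 112 or c = −8.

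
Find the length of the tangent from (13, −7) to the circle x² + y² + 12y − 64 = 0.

With centre O = (0, −6), |OP|² = 170 and r² = 100.
Power of the point: PT² = |PO|² − r² = 70, so PT = √70.

√70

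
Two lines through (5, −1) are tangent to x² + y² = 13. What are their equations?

Let a tangent through (5, −1) have slope m. Its distance from (0, 0) must equal √13:
[m·(−5) − (1)]² = 13(m² + 1)
6m² + 5m − 6 = 0, so m = −3/2 or m = 2/3.
With m = −3/2: 3x + 2y = 13. With m = 2/3: 2x − 3y = 13.

3x + 2y = 13 and 2x − 3y = 13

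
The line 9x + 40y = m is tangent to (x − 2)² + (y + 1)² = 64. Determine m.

For a tangent, require d(centre, line) = r = 8.
|9·2 + 40·(−1) − m| / √1681 = 8
|m − (−22)| = 8·41, so m = 306 or m = −350.

m = −350 or m = 306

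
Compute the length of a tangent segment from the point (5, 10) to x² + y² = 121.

2

Centre (0, 0), r² = 121. |PO|² = (5)² + (10)² = 125.
The tangent meets the radius at right angles, so tangent² = |PO|² − r² = 125 − 121 = 4.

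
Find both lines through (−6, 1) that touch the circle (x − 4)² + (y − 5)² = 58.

7x − 3y = −45 and 3x + 7y = −11

A line y − (1) = m(x − (−6)) is tangent when its distance from (4, 5) is √58:
(10m − (4))² = 58(m² + 1)
21m² − 40m − 21 = 0, so m = 7/3 or m = −3/7.
With m = 7/3: 7x − 3y = −45. With m = −3/7: 3x + 7y = −11.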